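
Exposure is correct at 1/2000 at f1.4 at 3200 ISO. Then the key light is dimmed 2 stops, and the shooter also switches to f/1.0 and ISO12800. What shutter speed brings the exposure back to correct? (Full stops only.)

Scene light: 2 stops darker.
Aperture: f/1.4 → f/1.0 — 1 stop larger aperture (brighter).
ISO: 3200 → 6400 → 12800 — 2 stops higher (brighter).
Net so far: 1 stop brighter. Shutter speed: 1/2000 → 1/4000.

1/4000s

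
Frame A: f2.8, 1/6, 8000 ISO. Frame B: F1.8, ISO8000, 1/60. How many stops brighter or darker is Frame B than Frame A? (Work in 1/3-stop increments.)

Aperture: f/2.8 → f/2.5 → f/2.2 → f/2 → f/1.8 — 1 1/3 stops opened up (brighter).
Shutter speed: 1/6 → 1/8 → 1/10 → 1/13 → 1/15 → 1/20 → 1/25 → 1/30 → 1/40 → 1/50 → 1/60 — 3 1/3 stops faster (darker).
ISO: unchanged.
Net: +1 1/3 −3 1/3 = −2 stops.

2 stops darker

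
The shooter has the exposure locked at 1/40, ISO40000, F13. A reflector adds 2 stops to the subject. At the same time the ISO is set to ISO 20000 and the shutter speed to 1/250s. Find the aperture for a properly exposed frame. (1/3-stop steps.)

Scene light: 2 stops brighter.
ISO: 40000 → 32000 → 25600 → 20000 — 1 stop lower (darker).
Shutter speed: 1/40 → 1/50 → 1/60 → 1/80 → 1/100 → 1/125 → 1/160 → 1/200 → 1/250 — 2 2/3 stops faster (darker).
Net so far: 1 2/3 stops darker. Aperture: f/13 → f/11 → f/10 → f/9 → f/8 → f/7.1.

f/7.1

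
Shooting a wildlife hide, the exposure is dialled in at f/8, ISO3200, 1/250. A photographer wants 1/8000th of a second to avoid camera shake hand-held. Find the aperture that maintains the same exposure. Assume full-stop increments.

Shutter speed: 1/250 → 1/500 → 1/1000 → 1/2000 → 1/4000 → 1/8000 — 5 stops faster (darker).
Need 5 stops brighter from the aperture: f/8 → f/5.6 → f/4 → f/2.8 → f/2 → f/1.4.

f/1.4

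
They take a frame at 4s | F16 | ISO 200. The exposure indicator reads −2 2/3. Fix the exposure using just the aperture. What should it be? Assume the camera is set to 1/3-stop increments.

Underexposed by 2 2/3 stops → need 2 2/3 stops brighter.
Aperture: f/16 → f/14 → f/13 → f/11 → f/10 → f/9 → f/8 → f/7.1 → f/6.3.

f/6.3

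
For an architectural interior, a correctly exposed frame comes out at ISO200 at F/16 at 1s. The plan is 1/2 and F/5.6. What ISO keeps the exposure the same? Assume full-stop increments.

ISO 50

Shutter speed: 1 → 1/2 — 1 stop shorter (darker).
Aperture: f/16 → f/11 → f/8 → f/5.6 — 3 stops wider (brighter).
Net change so far: 2 stops brighter. Offset with the ISO: 200 → 100 → 50.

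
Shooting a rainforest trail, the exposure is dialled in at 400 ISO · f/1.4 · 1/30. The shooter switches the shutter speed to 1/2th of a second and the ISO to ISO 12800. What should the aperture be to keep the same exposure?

Shutter speed: 1/30 → 1/15 → 1/8 → 1/4 → 1/2 — 4 stops slower (brighter).
ISO: 400 → 800 → 1600 → 3200 → 6400 → 12800 — 5 stops raised (brighter).
Net change so far: 9 stops brighter. Offset with the aperture: f/1.4 → f/2 → f/2.8 → f/4 → f/5.6 → f/8 → f/11 → f/16 → f/22 → f/32.

f/32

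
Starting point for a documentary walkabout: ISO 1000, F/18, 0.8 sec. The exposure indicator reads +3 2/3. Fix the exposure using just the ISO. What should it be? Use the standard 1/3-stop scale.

Overexposed by 3 2/3 stops → need 3 2/3 stops darker.
ISO: 1000 → 800 → 640 → 500 → 400 → 320 → 250 → 200 → 160 → 125 → 100 → 80.

ISO 80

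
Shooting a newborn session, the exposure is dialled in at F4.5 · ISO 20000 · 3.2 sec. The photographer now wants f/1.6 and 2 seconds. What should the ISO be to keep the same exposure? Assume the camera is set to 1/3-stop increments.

Aperture: f/4.5 → f/4 → f/3.5 → f/3.2 → f/2.8 → f/2.5 → f/2.2 → f/2 → f/1.8 → f/1.6 — 3 stops opened up (brighter).
Shutter speed: 3.2 → 2.5 → 2 — 2/3 stop shorter (darker).
Net change so far: 2 1/3 stops brighter. Offset with the ISO: 20000 → 16000 → 12800 → 10000 → 8000 → 6400 → 5000 → 4000.

ISO 4000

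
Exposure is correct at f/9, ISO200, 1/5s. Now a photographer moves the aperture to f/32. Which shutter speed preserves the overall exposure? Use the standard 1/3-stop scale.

Aperture: f/9 → f/10 → f/11 → f/13 → f/14 → f/16 → f/18 → f/20 → f/22 → f/25 → f/29 → f/32 — 3 2/3 stops smaller aperture (darker).
Need 3 2/3 stops brighter from the shutter speed: 1/5 → 1/4 → 0.3 → 0.4 → 0.5 → 0.6 → 0.8 → 1 → 1.3 → 1.6 → 2 → 2.5.

2.5 s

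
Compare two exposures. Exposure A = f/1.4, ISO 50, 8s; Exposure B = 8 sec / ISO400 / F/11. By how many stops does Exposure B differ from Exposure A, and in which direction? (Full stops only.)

3 stops darker

Aperture: f/1.4 → f/2 → f/2.8 → f/4 → f/5.6 → f/8 → f/11 — 6 stops narrower (darker).
Shutter speed: unchanged.
ISO: 50 → 100 → 200 → 400 — 3 stops raised (brighter).
Net: −6 +3 = −3 stops.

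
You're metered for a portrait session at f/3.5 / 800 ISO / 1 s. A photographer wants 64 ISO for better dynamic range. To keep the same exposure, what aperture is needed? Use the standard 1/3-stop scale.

f/1.0

ISO: 800 → 640 → 500 → 400 → 320 → 250 → 200 → 160 → 125 → 100 → 80 → 64 — 3 2/3 stops dropped (darker).
Need 3 2/3 stops brighter from the aperture: f/3.5 → f/3.2 → f/2.8 → f/2.5 → f/2.2 → f/2 → f/1.8 → f/1.6 → f/1.4 → f/1.2 → f/1.1 → f/1.0.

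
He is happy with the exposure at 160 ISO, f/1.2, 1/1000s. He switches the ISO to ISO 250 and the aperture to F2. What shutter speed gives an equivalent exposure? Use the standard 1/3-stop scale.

ISO: 160 → 200 → 250 — 2/3 stop raised (brighter).
Aperture: f/1.2 → f/1.4 → f/1.6 → f/1.8 → f/2 — 1 1/3 stops narrower (darker).
Net change so far: 2/3 stop darker. Offset with the shutter speed: 1/1000 → 1/800 → 1/640.

1/640s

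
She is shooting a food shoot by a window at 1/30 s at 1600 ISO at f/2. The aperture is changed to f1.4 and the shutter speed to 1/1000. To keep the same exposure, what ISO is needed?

Aperture: f/2 → f/1.4 — 1 stop opened up (brighter).
Shutter speed: 1/30 → 1/60 → 1/125 → 1/250 → 1/500 → 1/1000 — 5 stops faster (darker).
Net change so far: 4 stops darker. Offset with the ISO: 1600 → 3200 → 6400 → 12800 → 25600.

ISO 25600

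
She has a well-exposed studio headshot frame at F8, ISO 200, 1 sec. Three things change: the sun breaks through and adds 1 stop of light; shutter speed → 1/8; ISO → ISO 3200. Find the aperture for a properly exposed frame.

Scene light: 1 stop brighter.
Shutter speed: 1 → 1/2 → 1/4 → 1/8 — 3 stops faster (darker).
ISO: 200 → 400 → 800 → 1600 → 3200 — 4 stops higher (brighter).
Net so far: 2 stops brighter. Aperture: f/8 → f/11 → f/16.

f/16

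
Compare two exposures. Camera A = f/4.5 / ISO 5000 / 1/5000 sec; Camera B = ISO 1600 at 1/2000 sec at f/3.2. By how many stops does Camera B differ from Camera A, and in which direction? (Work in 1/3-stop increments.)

2/3 stop brighter

Aperture: f/4.5 → f/4 → f/3.5 → f/3.2 — 1 stop wider (brighter).
Shutter speed: 1/5000 → 1/4000 → 1/3200 → 1/2500 → 1/2000 — 1 1/3 stops longer (brighter).
ISO: 5000 → 4000 → 3200 → 2500 → 2000 → 1600 — 1 2/3 stops lower (darker).
Net: +1 +1 1/3 −1 2/3 = +2/3 stops.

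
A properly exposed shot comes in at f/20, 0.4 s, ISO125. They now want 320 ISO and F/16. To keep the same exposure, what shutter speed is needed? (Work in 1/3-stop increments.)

ISO: 125 → 160 → 200 → 250 → 320 — 1 1/3 stops raised (brighter).
Aperture: f/20 → f/18 → f/16 — 2/3 stop larger aperture (brighter).
Net change so far: 2 stops brighter. Offset with the shutter speed: 0.4 → 0.3 → 1/4 → 1/5 → 1/6 → 1/8 → 1/10.

1/10s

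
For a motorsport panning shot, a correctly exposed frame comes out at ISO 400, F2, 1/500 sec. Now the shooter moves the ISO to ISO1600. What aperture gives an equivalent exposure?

f/4

ISO: 400 → 800 → 1600 — 2 stops higher (brighter).
Need 2 stops darker from the aperture: f/2 → f/2.8 → f/4.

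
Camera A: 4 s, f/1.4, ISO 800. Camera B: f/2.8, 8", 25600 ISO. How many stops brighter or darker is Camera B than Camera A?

Aperture: f/1.4 → f/2 → f/2.8 — 2 stops narrower (darker).
Shutter speed: 4 → 8 — 1 stop slower (brighter).
ISO: 800 → 1600 → 3200 → 6400 → 12800 → 25600 — 5 stops higher (brighter).
Net: −2 +1 +5 = +4 stops.

4 stops brighter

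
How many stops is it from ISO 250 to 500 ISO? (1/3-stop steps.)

1 stop

250 → 320 → 400 → 500 — count the steps: 3 third-stops = 1 stop.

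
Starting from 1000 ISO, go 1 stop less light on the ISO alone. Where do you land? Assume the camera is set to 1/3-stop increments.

ISO: 1000 → 800 → 640 → 500 — 1 stop lower (darker).

ISO 500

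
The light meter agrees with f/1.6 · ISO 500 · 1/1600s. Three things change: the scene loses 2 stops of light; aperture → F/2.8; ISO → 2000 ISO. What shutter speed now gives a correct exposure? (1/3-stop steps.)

Scene light: 2 stops darker.
Aperture: f/1.6 → f/1.8 → f/2 → f/2.2 → f/2.5 → f/2.8 — 1 2/3 stops smaller aperture (darker).
ISO: 500 → 640 → 800 → 1000 → 1250 → 1600 → 2000 — 2 stops higher (brighter).
Net so far: 1 2/3 stops darker. Shutter speed: 1/1600 → 1/1250 → 1/1000 → 1/800 → 1/640 → 1/500.

1/500s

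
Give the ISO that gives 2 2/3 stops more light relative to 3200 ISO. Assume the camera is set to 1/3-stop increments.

ISO 20000

ISO: 3200 → 4000 → 5000 → 6400 → 8000 → 10000 → 12800 → 16000 → 20000 — 2 2/3 stops raised (brighter).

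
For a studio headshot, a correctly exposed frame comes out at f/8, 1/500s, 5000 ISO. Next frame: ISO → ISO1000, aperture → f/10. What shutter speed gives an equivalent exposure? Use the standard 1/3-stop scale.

1/60s

ISO: 5000 → 4000 → 3200 → 2500 → 2000 → 1600 → 1250 → 1000 — 2 1/3 stops lower (darker).
Aperture: f/8 → f/9 → f/10 — 2/3 stop narrower (darker).
Net change so far: 3 stops darker. Offset with the shutter speed: 1/500 → 1/400 → 1/320 → 1/250 → 1/200 → 1/160 → 1/125 → 1/100 → 1/80 → 1/60.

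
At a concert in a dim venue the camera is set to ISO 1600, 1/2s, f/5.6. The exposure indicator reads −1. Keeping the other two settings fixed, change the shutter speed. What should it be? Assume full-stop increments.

Underexposed by 1 stop → need 1 stop brighter.
Shutter speed: 1/2 → 1.

1 s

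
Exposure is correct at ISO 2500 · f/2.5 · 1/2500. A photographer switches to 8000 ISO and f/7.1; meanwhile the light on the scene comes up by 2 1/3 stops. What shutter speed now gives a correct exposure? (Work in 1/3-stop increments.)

1/5000s

Scene light: 2 1/3 stops brighter.
ISO: 2500 → 3200 → 4000 → 5000 → 6400 → 8000 — 1 2/3 stops higher (brighter).
Aperture: f/2.5 → f/2.8 → f/3.2 → f/3.5 → f/4 → f/4.5 → f/5 → f/5.6 → f/6.3 → f/7.1 — 3 stops smaller aperture (darker).
Net so far: 1 stop brighter. Shutter speed: 1/2500 → 1/3200 → 1/4000 → 1/5000.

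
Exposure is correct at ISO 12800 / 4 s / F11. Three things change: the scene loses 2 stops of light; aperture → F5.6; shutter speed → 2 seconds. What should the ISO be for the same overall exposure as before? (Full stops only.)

Scene light: 2 stops darker.
Aperture: f/11 → f/8 → f/5.6 — 2 stops wider (brighter).
Shutter speed: 4 → 2 — 1 stop shorter (darker).
Net so far: 1 stop darker. ISO: 12800 → 25600.

ISO 25600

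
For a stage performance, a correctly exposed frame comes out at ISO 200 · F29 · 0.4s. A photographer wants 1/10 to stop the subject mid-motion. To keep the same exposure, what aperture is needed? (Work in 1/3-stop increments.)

Shutter speed: 0.4 → 0.3 → 1/4 → 1/5 → 1/6 → 1/8 → 1/10 — 2 stops faster (darker).
Need 2 stops brighter from the aperture: f/29 → f/25 → f/22 → f/20 → f/18 → f/16 → f/14.

f/14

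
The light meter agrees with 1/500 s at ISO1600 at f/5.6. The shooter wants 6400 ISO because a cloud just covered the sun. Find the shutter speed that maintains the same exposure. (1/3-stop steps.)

1/2000s

ISO: 1600 → 2000 → 2500 → 3200 → 4000 → 5000 → 6400 — 2 stops higher (brighter).
Need 2 stops darker from the shutter speed: 1/500 → 1/640 → 1/800 → 1/1000 → 1/1250 → 1/1600 → 1/2000.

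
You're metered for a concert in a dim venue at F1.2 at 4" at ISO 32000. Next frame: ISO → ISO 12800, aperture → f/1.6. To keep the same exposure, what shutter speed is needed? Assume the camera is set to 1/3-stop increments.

ISO: 32000 → 25600 → 20000 → 16000 → 12800 — 1 1/3 stops lower (darker).
Aperture: f/1.2 → f/1.4 → f/1.6 — 2/3 stop narrower (darker).
Net change so far: 2 stops darker. Offset with the shutter speed: 4 → 5 → 6 → 8 → 10 → 13 → 15.

15 s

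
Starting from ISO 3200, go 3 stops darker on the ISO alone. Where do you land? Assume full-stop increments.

ISO: 3200 → 1600 → 800 → 400 — 3 stops dropped (darker).

ISO 400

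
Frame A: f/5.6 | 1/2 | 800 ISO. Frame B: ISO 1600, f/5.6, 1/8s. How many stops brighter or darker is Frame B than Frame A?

1 stop darker

Aperture: unchanged.
Shutter speed: 1/2 → 1/4 → 1/8 — 2 stops faster (darker).
ISO: 800 → 1600 — 1 stop higher (brighter).
Net: −2 +1 = −1 stop.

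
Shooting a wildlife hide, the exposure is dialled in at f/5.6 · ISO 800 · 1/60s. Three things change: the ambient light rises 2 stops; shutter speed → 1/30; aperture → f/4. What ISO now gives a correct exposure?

Scene light: 2 stops brighter.
Shutter speed: 1/60 → 1/30 — 1 stop slower (brighter).
Aperture: f/5.6 → f/4 — 1 stop larger aperture (brighter).
Net so far: 4 stops brighter. ISO: 800 → 400 → 200 → 100 → 50.

ISO 50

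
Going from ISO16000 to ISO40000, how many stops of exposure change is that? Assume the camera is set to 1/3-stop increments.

16000 → 20000 → 25600 → 32000 → 40000 — count the steps: 4 third-stops = 1 1/3 stops.

1 1/3 stops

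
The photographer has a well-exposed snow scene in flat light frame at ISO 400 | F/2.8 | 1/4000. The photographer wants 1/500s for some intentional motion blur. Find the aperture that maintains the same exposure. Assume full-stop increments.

f/8

Shutter speed: 1/4000 → 1/2000 → 1/1000 → 1/500 — 3 stops longer (brighter).
Need 3 stops darker from the aperture: f/2.8 → f/4 → f/5.6 → f/8.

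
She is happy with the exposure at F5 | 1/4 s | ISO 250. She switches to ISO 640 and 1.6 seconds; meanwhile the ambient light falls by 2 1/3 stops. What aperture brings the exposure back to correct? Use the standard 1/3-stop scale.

f/9

Scene light: 2 1/3 stops darker.
ISO: 250 → 320 → 400 → 500 → 640 — 1 1/3 stops higher (brighter).
Shutter speed: 1/4 → 0.3 → 0.4 → 0.5 → 0.6 → 0.8 → 1 → 1.3 → 1.6 — 2 2/3 stops slower (brighter).
Net so far: 1 2/3 stops brighter. Aperture: f/5 → f/5.6 → f/6.3 → f/7.1 → f/8 → f/9.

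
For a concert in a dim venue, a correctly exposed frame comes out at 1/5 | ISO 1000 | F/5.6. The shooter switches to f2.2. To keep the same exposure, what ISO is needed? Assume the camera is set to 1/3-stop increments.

Aperture: f/5.6 → f/5 → f/4.5 → f/4 → f/3.5 → f/3.2 → f/2.8 → f/2.5 → f/2.2 — 2 2/3 stops opened up (brighter).
Need 2 2/3 stops darker from the ISO: 1000 → 800 → 640 → 500 → 400 → 320 → 250 → 200 → 160.

ISO 160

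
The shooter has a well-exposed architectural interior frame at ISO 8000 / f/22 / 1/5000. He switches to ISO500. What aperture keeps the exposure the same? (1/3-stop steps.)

ISO: 8000 → 6400 → 5000 → 4000 → 3200 → 2500 → 2000 → 1600 → 1250 → 1000 → 800 → 640 → 500 — 4 stops dropped (darker).
Need 4 stops brighter from the aperture: f/22 → f/20 → f/18 → f/16 → f/14 → f/13 → f/11 → f/10 → f/9 → f/8 → f/7.1 → f/6.3 → f/5.6.

f/5.6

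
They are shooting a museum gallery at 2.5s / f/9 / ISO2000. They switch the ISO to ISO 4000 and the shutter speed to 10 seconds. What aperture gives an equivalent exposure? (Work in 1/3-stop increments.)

ISO: 2000 → 2500 → 3200 → 4000 — 1 stop raised (brighter).
Shutter speed: 2.5 → 3.2 → 4 → 5 → 6 → 8 → 10 — 2 stops slower (brighter).
Net change so far: 3 stops brighter. Offset with the aperture: f/9 → f/10 → f/11 → f/13 → f/14 → f/16 → f/18 → f/20 → f/22 → f/25.

f/25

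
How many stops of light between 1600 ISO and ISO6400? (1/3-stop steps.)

2 stops

1600 → 2000 → 2500 → 3200 → 4000 → 5000 → 6400 — count the steps: 6 third-stops = 2 stops.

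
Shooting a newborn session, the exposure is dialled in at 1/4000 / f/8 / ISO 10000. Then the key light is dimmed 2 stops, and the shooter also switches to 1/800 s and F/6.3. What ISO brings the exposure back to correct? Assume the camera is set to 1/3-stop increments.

Scene light: 2 stops darker.
Shutter speed: 1/4000 → 1/3200 → 1/2500 → 1/2000 → 1/1600 → 1/1250 → 1/1000 → 1/800 — 2 1/3 stops longer (brighter).
Aperture: f/8 → f/7.1 → f/6.3 — 2/3 stop larger aperture (brighter).
Net so far: 1 stop brighter. ISO: 10000 → 8000 → 6400 → 5000.

ISO 5000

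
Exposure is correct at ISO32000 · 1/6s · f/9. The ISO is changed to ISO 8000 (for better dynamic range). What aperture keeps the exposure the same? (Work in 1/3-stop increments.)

ISO: 32000 → 25600 → 20000 → 16000 → 12800 → 10000 → 8000 — 2 stops dropped (darker).
Need 2 stops brighter from the aperture: f/9 → f/8 → f/7.1 → f/6.3 → f/5.6 → f/5 → f/4.5.

f/4.5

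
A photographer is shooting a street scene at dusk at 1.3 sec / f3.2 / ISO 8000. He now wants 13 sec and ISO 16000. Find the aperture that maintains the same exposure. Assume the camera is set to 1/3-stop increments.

f/14

Shutter speed: 1.3 → 1.6 → 2 → 2.5 → 3.2 → 4 → 5 → 6 → 8 → 10 → 13 — 3 1/3 stops slower (brighter).
ISO: 8000 → 10000 → 12800 → 16000 — 1 stop raised (brighter).
Net change so far: 4 1/3 stops brighter. Offset with the aperture: f/3.2 → f/3.5 → f/4 → f/4.5 → f/5 → f/5.6 → f/6.3 → f/7.1 → f/8 → f/9 → f/10 → f/11 → f/13 → f/14.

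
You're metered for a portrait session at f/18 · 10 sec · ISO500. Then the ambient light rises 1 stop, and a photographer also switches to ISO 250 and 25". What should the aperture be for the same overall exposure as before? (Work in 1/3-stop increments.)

Scene light: 1 stop brighter.
ISO: 500 → 400 → 320 → 250 — 1 stop lower (darker).
Shutter speed: 10 → 13 → 15 → 20 → 25 — 1 1/3 stops longer (brighter).
Net so far: 1 1/3 stops brighter. Aperture: f/18 → f/20 → f/22 → f/25 → f/29.

f/29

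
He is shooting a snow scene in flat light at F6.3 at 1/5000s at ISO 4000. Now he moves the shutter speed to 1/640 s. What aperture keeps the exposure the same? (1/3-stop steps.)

Shutter speed: 1/5000 → 1/4000 → 1/3200 → 1/2500 → 1/2000 → 1/1600 → 1/1250 → 1/1000 → 1/800 → 1/640 — 3 stops longer (brighter).
Need 3 stops darker from the aperture: f/6.3 → f/7.1 → f/8 → f/9 → f/10 → f/11 → f/13 → f/14 → f/16 → f/18.

f/18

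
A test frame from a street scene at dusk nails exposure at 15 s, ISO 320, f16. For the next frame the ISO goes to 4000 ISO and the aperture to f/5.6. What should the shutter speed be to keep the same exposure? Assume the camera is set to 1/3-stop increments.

1/6s

ISO: 320 → 400 → 500 → 640 → 800 → 1000 → 1250 → 1600 → 2000 → 2500 → 3200 → 4000 — 3 2/3 stops raised (brighter).
Aperture: f/16 → f/14 → f/13 → f/11 → f/10 → f/9 → f/8 → f/7.1 → f/6.3 → f/5.6 — 3 stops larger aperture (brighter).
Net change so far: 6 2/3 stops brighter. Offset with the shutter speed: 15 → 13 → 10 → 8 → 6 → 5 → 4 → 3.2 → 2.5 → 2 → 1.6 → 1.3 → 1 → 0.8 → 0.6 → 0.5 → 0.4 → 0.3 → 1/4 → 1/5 → 1/6.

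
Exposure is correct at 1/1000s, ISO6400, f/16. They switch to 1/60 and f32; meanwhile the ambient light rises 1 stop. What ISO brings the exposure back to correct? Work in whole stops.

Scene light: 1 stop brighter.
Shutter speed: 1/1000 → 1/500 → 1/250 → 1/125 → 1/60 — 4 stops longer (brighter).
Aperture: f/16 → f/22 → f/32 — 2 stops narrower (darker).
Net so far: 3 stops brighter. ISO: 6400 → 3200 → 1600 → 800.

ISO 800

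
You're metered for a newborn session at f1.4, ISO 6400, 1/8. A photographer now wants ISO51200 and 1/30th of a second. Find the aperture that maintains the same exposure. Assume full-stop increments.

ISO: 6400 → 12800 → 25600 → 51200 — 3 stops higher (brighter).
Shutter speed: 1/8 → 1/15 → 1/30 — 2 stops shorter (darker).
Net change so far: 1 stop brighter. Offset with the aperture: f/1.4 → f/2.

f/2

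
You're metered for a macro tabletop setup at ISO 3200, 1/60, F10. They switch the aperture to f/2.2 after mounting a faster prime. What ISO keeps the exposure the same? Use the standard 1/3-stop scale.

ISO 160

Aperture: f/10 → f/9 → f/8 → f/7.1 → f/6.3 → f/5.6 → f/5 → f/4.5 → f/4 → f/3.5 → f/3.2 → f/2.8 → f/2.5 → f/2.2 — 4 1/3 stops opened up (brighter).
Need 4 1/3 stops darker from the ISO: 3200 → 2500 → 2000 → 1600 → 1250 → 1000 → 800 → 640 → 500 → 400 → 320 → 250 → 200 → 160.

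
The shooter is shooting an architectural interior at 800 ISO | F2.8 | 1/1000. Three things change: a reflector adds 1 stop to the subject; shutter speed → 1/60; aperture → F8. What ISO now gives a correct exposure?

ISO 200

Scene light: 1 stop brighter.
Shutter speed: 1/1000 → 1/500 → 1/250 → 1/125 → 1/60 — 4 stops slower (brighter).
Aperture: f/2.8 → f/4 → f/5.6 → f/8 — 3 stops stopped down (darker).
Net so far: 2 stops brighter. ISO: 800 → 400 → 200.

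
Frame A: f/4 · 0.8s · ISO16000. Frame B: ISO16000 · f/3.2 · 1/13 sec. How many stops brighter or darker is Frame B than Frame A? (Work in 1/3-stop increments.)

Aperture: f/4 → f/3.5 → f/3.2 — 2/3 stop wider (brighter).
Shutter speed: 0.8 → 0.6 → 0.5 → 0.4 → 0.3 → 1/4 → 1/5 → 1/6 → 1/8 → 1/10 → 1/13 — 3 1/3 stops shorter (darker).
ISO: unchanged.
Net: +2/3 −3 1/3 = −2 2/3 stops.

2 2/3 stops darker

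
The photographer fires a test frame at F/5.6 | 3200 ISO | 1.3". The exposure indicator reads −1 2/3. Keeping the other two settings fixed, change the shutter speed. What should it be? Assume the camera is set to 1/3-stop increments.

4 s

Underexposed by 1 2/3 stops → need 1 2/3 stops brighter.
Shutter speed: 1.3 → 1.6 → 2 → 2.5 → 3.2 → 4.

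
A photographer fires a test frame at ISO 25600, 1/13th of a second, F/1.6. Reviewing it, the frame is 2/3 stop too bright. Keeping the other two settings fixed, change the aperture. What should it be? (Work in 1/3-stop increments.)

Overexposed by 2/3 stop → need 2/3 stop darker.
Aperture: f/1.6 → f/1.8 → f/2.

f/2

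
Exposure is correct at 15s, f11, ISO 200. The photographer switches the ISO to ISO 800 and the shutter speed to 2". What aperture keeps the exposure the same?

f/8

ISO: 200 → 400 → 800 — 2 stops raised (brighter).
Shutter speed: 15 → 8 → 4 → 2 — 3 stops faster (darker).
Net change so far: 1 stop darker. Offset with the aperture: f/11 → f/8.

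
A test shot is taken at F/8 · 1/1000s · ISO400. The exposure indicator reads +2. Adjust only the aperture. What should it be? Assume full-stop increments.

Overexposed by 2 stops → need 2 stops darker.
Aperture: f/8 → f/11 → f/16.

f/16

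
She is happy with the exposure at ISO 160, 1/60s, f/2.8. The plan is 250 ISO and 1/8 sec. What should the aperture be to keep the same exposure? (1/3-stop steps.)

f/10

ISO: 160 → 200 → 250 — 2/3 stop higher (brighter).
Shutter speed: 1/60 → 1/50 → 1/40 → 1/30 → 1/25 → 1/20 → 1/15 → 1/13 → 1/10 → 1/8 — 3 stops slower (brighter).
Net change so far: 3 2/3 stops brighter. Offset with the aperture: f/2.8 → f/3.2 → f/3.5 → f/4 → f/4.5 → f/5 → f/5.6 → f/6.3 → f/7.1 → f/8 → f/9 → f/10.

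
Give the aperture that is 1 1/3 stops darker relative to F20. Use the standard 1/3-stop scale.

Aperture: f/20 → f/22 → f/25 → f/29 → f/32 — 1 1/3 stops smaller aperture (darker).

f/32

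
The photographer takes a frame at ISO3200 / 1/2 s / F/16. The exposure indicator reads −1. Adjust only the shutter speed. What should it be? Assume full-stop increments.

Underexposed by 1 stop → need 1 stop brighter.
Shutter speed: 1/2 → 1.

1 s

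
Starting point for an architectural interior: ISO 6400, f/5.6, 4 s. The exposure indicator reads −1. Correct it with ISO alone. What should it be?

Underexposed by 1 stop → need 1 stop brighter.
ISO: 6400 → 12800.

ISO 12800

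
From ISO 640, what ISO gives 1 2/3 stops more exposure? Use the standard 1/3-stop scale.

ISO 2000

ISO: 640 → 800 → 1000 → 1250 → 1600 → 2000 — 1 2/3 stops higher (brighter).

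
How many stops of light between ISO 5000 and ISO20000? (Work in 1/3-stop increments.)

5000 → 6400 → 8000 → 10000 → 12800 → 16000 → 20000 — count the steps: 6 third-stops = 2 stops.

2 stops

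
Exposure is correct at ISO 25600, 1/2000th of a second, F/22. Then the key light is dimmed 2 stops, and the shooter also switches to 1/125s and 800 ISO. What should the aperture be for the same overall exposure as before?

Scene light: 2 stops darker.
Shutter speed: 1/2000 → 1/1000 → 1/500 → 1/250 → 1/125 — 4 stops longer (brighter).
ISO: 25600 → 12800 → 6400 → 3200 → 1600 → 800 — 5 stops lower (darker).
Net so far: 3 stops darker. Aperture: f/22 → f/16 → f/11 → f/8.

f/8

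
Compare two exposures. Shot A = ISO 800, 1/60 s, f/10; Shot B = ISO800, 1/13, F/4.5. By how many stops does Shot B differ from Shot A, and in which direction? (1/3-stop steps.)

Aperture: f/10 → f/9 → f/8 → f/7.1 → f/6.3 → f/5.6 → f/5 → f/4.5 — 2 1/3 stops larger aperture (brighter).
Shutter speed: 1/60 → 1/50 → 1/40 → 1/30 → 1/25 → 1/20 → 1/15 → 1/13 — 2 1/3 stops slower (brighter).
ISO: unchanged.
Net: +2 1/3 +2 1/3 = +4 2/3 stops.

4 2/3 stops brighter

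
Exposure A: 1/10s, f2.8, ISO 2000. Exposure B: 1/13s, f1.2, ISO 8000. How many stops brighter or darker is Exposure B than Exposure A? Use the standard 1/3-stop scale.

Aperture: f/2.8 → f/2.5 → f/2.2 → f/2 → f/1.8 → f/1.6 → f/1.4 → f/1.2 — 2 1/3 stops opened up (brighter).
Shutter speed: 1/10 → 1/13 — 1/3 stop faster (darker).
ISO: 2000 → 2500 → 3200 → 4000 → 5000 → 6400 → 8000 — 2 stops higher (brighter).
Net: +2 1/3 −1/3 +2 = +4 stops.

4 stops brighter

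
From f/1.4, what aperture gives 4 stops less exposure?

f/5.6

Aperture: f/1.4 → f/2 → f/2.8 → f/4 → f/5.6 — 4 stops narrower (darker).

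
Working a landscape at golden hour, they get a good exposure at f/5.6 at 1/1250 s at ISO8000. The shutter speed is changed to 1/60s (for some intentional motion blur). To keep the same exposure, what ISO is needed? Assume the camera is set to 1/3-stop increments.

Shutter speed: 1/1250 → 1/1000 → 1/800 → 1/640 → 1/500 → 1/400 → 1/320 → 1/250 → 1/200 → 1/160 → 1/125 → 1/100 → 1/80 → 1/60 — 4 1/3 stops slower (brighter).
Need 4 1/3 stops darker from the ISO: 8000 → 6400 → 5000 → 4000 → 3200 → 2500 → 2000 → 1600 → 1250 → 1000 → 800 → 640 → 500 → 400.

ISO 400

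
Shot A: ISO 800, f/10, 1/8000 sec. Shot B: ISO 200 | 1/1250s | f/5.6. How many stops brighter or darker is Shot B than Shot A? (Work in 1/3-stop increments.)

2 1/3 stops brighter

Aperture: f/10 → f/9 → f/8 → f/7.1 → f/6.3 → f/5.6 — 1 2/3 stops larger aperture (brighter).
Shutter speed: 1/8000 → 1/6400 → 1/5000 → 1/4000 → 1/3200 → 1/2500 → 1/2000 → 1/1600 → 1/1250 — 2 2/3 stops slower (brighter).
ISO: 800 → 640 → 500 → 400 → 320 → 250 → 200 — 2 stops dropped (darker).
Net: +1 2/3 +2 2/3 −2 = +2 1/3 stops.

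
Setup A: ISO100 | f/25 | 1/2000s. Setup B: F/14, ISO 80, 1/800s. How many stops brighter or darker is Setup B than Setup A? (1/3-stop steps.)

Aperture: f/25 → f/22 → f/20 → f/18 → f/16 → f/14 — 1 2/3 stops wider (brighter).
Shutter speed: 1/2000 → 1/1600 → 1/1250 → 1/1000 → 1/800 — 1 1/3 stops slower (brighter).
ISO: 100 → 80 — 1/3 stop dropped (darker).
Net: +1 2/3 +1 1/3 −1/3 = +2 2/3 stops.

2 2/3 stops brighter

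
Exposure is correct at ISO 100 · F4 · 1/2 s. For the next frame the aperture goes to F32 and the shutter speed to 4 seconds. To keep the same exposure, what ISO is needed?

Aperture: f/4 → f/5.6 → f/8 → f/11 → f/16 → f/22 → f/32 — 6 stops narrower (darker).
Shutter speed: 1/2 → 1 → 2 → 4 — 3 stops longer (brighter).
Net change so far: 3 stops darker. Offset with the ISO: 100 → 200 → 400 → 800.

ISO 800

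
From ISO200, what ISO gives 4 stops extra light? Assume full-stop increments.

ISO 3200

ISO: 200 → 400 → 800 → 1600 → 3200 — 4 stops higher (brighter).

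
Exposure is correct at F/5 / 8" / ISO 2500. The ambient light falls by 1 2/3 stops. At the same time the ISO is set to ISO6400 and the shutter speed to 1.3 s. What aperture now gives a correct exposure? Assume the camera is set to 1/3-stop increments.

Scene light: 1 2/3 stops darker.
ISO: 2500 → 3200 → 4000 → 5000 → 6400 — 1 1/3 stops raised (brighter).
Shutter speed: 8 → 6 → 5 → 4 → 3.2 → 2.5 → 2 → 1.6 → 1.3 — 2 2/3 stops faster (darker).
Net so far: 3 stops darker. Aperture: f/5 → f/4.5 → f/4 → f/3.5 → f/3.2 → f/2.8 → f/2.5 → f/2.2 → f/2 → f/1.8.

f/1.8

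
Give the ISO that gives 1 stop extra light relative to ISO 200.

ISO 400

ISO: 200 → 400 — 1 stop raised (brighter).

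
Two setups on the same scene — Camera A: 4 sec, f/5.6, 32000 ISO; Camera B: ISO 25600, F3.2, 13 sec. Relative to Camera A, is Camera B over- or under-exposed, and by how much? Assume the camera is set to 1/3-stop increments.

3 stops brighter

Aperture: f/5.6 → f/5 → f/4.5 → f/4 → f/3.5 → f/3.2 — 1 2/3 stops larger aperture (brighter).
Shutter speed: 4 → 5 → 6 → 8 → 10 → 13 — 1 2/3 stops slower (brighter).
ISO: 32000 → 25600 — 1/3 stop lower (darker).
Net: +1 2/3 +1 2/3 −1/3 = +3 stops.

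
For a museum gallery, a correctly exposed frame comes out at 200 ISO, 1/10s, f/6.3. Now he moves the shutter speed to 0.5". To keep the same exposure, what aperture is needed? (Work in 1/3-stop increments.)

Shutter speed: 1/10 → 1/8 → 1/6 → 1/5 → 1/4 → 0.3 → 0.4 → 0.5 — 2 1/3 stops slower (brighter).
Need 2 1/3 stops darker from the aperture: f/6.3 → f/7.1 → f/8 → f/9 → f/10 → f/11 → f/13 → f/14.

f/14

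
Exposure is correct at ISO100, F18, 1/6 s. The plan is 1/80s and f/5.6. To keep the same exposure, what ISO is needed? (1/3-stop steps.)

Shutter speed: 1/6 → 1/8 → 1/10 → 1/13 → 1/15 → 1/20 → 1/25 → 1/30 → 1/40 → 1/50 → 1/60 → 1/80 — 3 2/3 stops shorter (darker).
Aperture: f/18 → f/16 → f/14 → f/13 → f/11 → f/10 → f/9 → f/8 → f/7.1 → f/6.3 → f/5.6 — 3 1/3 stops opened up (brighter).
Net change so far: 1/3 stop darker. Offset with the ISO: 100 → 125.

ISO 125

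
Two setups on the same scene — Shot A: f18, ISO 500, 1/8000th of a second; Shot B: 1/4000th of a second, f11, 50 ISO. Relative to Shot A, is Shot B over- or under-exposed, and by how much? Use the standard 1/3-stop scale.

1 stop darker

Aperture: f/18 → f/16 → f/14 → f/13 → f/11 — 1 1/3 stops wider (brighter).
Shutter speed: 1/8000 → 1/6400 → 1/5000 → 1/4000 — 1 stop slower (brighter).
ISO: 500 → 400 → 320 → 250 → 200 → 160 → 125 → 100 → 80 → 64 → 50 — 3 1/3 stops lower (darker).
Net: +1 1/3 +1 −3 1/3 = −1 stop.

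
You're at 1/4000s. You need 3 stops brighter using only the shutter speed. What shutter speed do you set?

Shutter speed: 1/4000 → 1/2000 → 1/1000 → 1/500 — 3 stops longer (brighter).

1/500s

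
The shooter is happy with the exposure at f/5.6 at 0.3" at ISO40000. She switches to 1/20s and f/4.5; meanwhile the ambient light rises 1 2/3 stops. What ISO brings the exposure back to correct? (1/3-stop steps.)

ISO 51200

Scene light: 1 2/3 stops brighter.
Shutter speed: 0.3 → 1/4 → 1/5 → 1/6 → 1/8 → 1/10 → 1/13 → 1/15 → 1/20 — 2 2/3 stops faster (darker).
Aperture: f/5.6 → f/5 → f/4.5 — 2/3 stop larger aperture (brighter).
Net so far: 1/3 stop darker. ISO: 40000 → 51200.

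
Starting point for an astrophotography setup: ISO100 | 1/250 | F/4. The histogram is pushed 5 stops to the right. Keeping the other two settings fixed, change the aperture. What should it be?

Overexposed by 5 stops → need 5 stops darker.
Aperture: f/4 → f/5.6 → f/8 → f/11 → f/16 → f/22.

f/22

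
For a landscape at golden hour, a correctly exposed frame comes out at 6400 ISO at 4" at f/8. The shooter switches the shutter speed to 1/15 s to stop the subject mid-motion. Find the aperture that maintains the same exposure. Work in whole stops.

f/1.0

Shutter speed: 4 → 2 → 1 → 1/2 → 1/4 → 1/8 → 1/15 — 6 stops shorter (darker).
Need 6 stops brighter from the aperture: f/8 → f/5.6 → f/4 → f/2.8 → f/2 → f/1.4 → f/1.0.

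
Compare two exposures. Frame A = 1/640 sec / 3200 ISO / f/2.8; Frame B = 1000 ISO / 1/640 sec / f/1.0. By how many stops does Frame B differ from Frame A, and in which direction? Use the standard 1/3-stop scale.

Aperture: f/2.8 → f/2.5 → f/2.2 → f/2 → f/1.8 → f/1.6 → f/1.4 → f/1.2 → f/1.1 → f/1.0 — 3 stops wider (brighter).
Shutter speed: unchanged.
ISO: 3200 → 2500 → 2000 → 1600 → 1250 → 1000 — 1 2/3 stops lower (darker).
Net: +3 −1 2/3 = +1 1/3 stops.

1 1/3 stops brighter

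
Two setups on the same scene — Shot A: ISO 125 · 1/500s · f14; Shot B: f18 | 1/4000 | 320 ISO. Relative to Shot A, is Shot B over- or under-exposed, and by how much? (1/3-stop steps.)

Aperture: f/14 → f/16 → f/18 — 2/3 stop smaller aperture (darker).
Shutter speed: 1/500 → 1/640 → 1/800 → 1/1000 → 1/1250 → 1/1600 → 1/2000 → 1/2500 → 1/3200 → 1/4000 — 3 stops faster (darker).
ISO: 125 → 160 → 200 → 250 → 320 — 1 1/3 stops raised (brighter).
Net: −2/3 −3 +1 1/3 = −2 1/3 stops.

2 1/3 stops darker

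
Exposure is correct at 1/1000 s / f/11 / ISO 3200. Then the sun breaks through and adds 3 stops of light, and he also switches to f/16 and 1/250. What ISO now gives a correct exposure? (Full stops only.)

ISO 200

Scene light: 3 stops brighter.
Aperture: f/11 → f/16 — 1 stop smaller aperture (darker).
Shutter speed: 1/1000 → 1/500 → 1/250 — 2 stops longer (brighter).
Net so far: 4 stops brighter. ISO: 3200 → 1600 → 800 → 400 → 200.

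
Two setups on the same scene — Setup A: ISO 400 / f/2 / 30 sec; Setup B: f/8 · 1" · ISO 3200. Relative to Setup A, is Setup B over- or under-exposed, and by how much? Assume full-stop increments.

6 stops darker

Aperture: f/2 → f/2.8 → f/4 → f/5.6 → f/8 — 4 stops smaller aperture (darker).
Shutter speed: 30 → 15 → 8 → 4 → 2 → 1 — 5 stops shorter (darker).
ISO: 400 → 800 → 1600 → 3200 — 3 stops higher (brighter).
Net: −4 −5 +3 = −6 stops.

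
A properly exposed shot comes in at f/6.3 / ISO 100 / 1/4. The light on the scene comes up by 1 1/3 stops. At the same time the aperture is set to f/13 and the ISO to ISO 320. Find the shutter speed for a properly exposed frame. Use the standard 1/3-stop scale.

Scene light: 1 1/3 stops brighter.
Aperture: f/6.3 → f/7.1 → f/8 → f/9 → f/10 → f/11 → f/13 — 2 stops smaller aperture (darker).
ISO: 100 → 125 → 160 → 200 → 250 → 320 — 1 2/3 stops raised (brighter).
Net so far: 1 stop brighter. Shutter speed: 1/4 → 1/5 → 1/6 → 1/8.

1/8s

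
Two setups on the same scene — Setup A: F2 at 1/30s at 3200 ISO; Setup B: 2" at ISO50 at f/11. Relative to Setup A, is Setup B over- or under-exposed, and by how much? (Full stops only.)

5 stops darker

Aperture: f/2 → f/2.8 → f/4 → f/5.6 → f/8 → f/11 — 5 stops narrower (darker).
Shutter speed: 1/30 → 1/15 → 1/8 → 1/4 → 1/2 → 1 → 2 — 6 stops slower (brighter).
ISO: 3200 → 1600 → 800 → 400 → 200 → 100 → 50 — 6 stops lower (darker).
Net: −5 +6 −6 = −5 stops.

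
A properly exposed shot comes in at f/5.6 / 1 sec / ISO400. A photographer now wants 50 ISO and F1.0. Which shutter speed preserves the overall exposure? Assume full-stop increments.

ISO: 400 → 200 → 100 → 50 — 3 stops dropped (darker).
Aperture: f/5.6 → f/4 → f/2.8 → f/2 → f/1.4 → f/1.0 — 5 stops larger aperture (brighter).
Net change so far: 2 stops brighter. Offset with the shutter speed: 1 → 1/2 → 1/4.

1/4s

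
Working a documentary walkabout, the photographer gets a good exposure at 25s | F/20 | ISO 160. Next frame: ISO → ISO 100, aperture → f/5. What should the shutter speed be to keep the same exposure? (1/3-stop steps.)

ISO: 160 → 125 → 100 — 2/3 stop lower (darker).
Aperture: f/20 → f/18 → f/16 → f/14 → f/13 → f/11 → f/10 → f/9 → f/8 → f/7.1 → f/6.3 → f/5.6 → f/5 — 4 stops larger aperture (brighter).
Net change so far: 3 1/3 stops brighter. Offset with the shutter speed: 25 → 20 → 15 → 13 → 10 → 8 → 6 → 5 → 4 → 3.2 → 2.5.

2.5 s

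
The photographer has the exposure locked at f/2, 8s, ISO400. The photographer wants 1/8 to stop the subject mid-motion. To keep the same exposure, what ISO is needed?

ISO 25600

Shutter speed: 8 → 4 → 2 → 1 → 1/2 → 1/4 → 1/8 — 6 stops faster (darker).
Need 6 stops brighter from the ISO: 400 → 800 → 1600 → 3200 → 6400 → 12800 → 25600.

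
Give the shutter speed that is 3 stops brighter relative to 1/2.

4 s

Shutter speed: 1/2 → 1 → 2 → 4 — 3 stops longer (brighter).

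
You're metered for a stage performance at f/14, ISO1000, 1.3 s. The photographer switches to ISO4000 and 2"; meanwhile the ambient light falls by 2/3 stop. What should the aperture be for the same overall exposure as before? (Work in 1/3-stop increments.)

f/29

Scene light: 2/3 stop darker.
ISO: 1000 → 1250 → 1600 → 2000 → 2500 → 3200 → 4000 — 2 stops raised (brighter).
Shutter speed: 1.3 → 1.6 → 2 — 2/3 stop slower (brighter).
Net so far: 2 stops brighter. Aperture: f/14 → f/16 → f/18 → f/20 → f/22 → f/25 → f/29.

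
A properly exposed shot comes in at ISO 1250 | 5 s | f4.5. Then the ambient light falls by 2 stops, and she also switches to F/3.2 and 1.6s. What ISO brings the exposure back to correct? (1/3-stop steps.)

Scene light: 2 stops darker.
Aperture: f/4.5 → f/4 → f/3.5 → f/3.2 — 1 stop wider (brighter).
Shutter speed: 5 → 4 → 3.2 → 2.5 → 2 → 1.6 — 1 2/3 stops shorter (darker).
Net so far: 2 2/3 stops darker. ISO: 1250 → 1600 → 2000 → 2500 → 3200 → 4000 → 5000 → 6400 → 8000.

ISO 8000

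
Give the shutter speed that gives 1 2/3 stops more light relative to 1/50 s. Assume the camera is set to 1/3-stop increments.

1/15s

Shutter speed: 1/50 → 1/40 → 1/30 → 1/25 → 1/20 → 1/15 — 1 2/3 stops longer (brighter).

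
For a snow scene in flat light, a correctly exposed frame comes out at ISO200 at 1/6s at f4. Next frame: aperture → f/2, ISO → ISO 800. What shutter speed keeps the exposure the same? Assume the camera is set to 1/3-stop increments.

Aperture: f/4 → f/3.5 → f/3.2 → f/2.8 → f/2.5 → f/2.2 → f/2 — 2 stops larger aperture (brighter).
ISO: 200 → 250 → 320 → 400 → 500 → 640 → 800 — 2 stops higher (brighter).
Net change so far: 4 stops brighter. Offset with the shutter speed: 1/6 → 1/8 → 1/10 → 1/13 → 1/15 → 1/20 → 1/25 → 1/30 → 1/40 → 1/50 → 1/60 → 1/80 → 1/100.

1/100s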